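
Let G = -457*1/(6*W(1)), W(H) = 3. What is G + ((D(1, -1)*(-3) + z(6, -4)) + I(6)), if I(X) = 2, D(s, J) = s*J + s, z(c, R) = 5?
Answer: -331/18 ≈ -18.389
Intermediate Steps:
D(s, J) = s + J*s (D(s, J) = J*s + s = s + J*s)
G = -457/18 (G = -457/(-2*(-3)*3) = -457/(6*3) = -457/18 ≈ -25.389)
G + ((D(1, -1)*(-3) + z(6, -4)) + I(6)) = -457/18 + (((1*(1 - 1))*(-3) + 5) + 2) = -457/18 + (((1*0)*(-3) + 5) + 2) = -457/18 + ((0*(-3) + 5) + 2) = -457/18 + ((0 + 5) + 2) = -457/18 + (5 + 2) = -457/18 + 7 = -331/18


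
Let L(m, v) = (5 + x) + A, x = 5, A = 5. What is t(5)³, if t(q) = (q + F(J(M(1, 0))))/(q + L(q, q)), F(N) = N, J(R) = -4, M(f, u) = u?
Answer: 1/8000 ≈ 0.00012500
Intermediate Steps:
L(m, v) = 15 (L(m, v) = (5 + 5) + 5 = 10 + 5 = 15)
t(q) = (-4 + q)/(15 + q) (t(q) = (q - 4)/(q + 15) = (-4 + q)/(15 + q))
t(5)³ = ((-4 + 5)/(15 + 5))³ = (1/20)³ = 1/8000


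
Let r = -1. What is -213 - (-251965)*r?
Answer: -252178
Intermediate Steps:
-213 - (-251965)*r = -213 - (-251965)*(-1) = -213 - 1565*161 = -213 - 251965 = -252178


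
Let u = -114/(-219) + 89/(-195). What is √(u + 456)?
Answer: √92414659155/14235 ≈ 21.356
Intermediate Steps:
u = 913/14235 (u = -114*(-1/219) + 89*(-1/195) = 38/73 - 89/195 = 913/14235 ≈ 0.064138)
√(u + 456) = √(913/14235 + 456) = √(6492073/14235) = √92414659155/14235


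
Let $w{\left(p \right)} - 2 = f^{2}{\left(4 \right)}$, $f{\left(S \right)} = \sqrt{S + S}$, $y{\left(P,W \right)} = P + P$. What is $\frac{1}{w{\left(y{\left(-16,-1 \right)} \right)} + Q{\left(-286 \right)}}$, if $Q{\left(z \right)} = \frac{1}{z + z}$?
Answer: $\frac{572}{5719} \approx 0.10002$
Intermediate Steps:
$y{\left(P,W \right)} = 2 P$
$f{\left(S \right)} = \sqrt{2} \sqrt{S}$ ($f{\left(S \right)} = \sqrt{2 S} = \sqrt{2} \sqrt{S}$)
$w{\left(p \right)} = 10$ ($w{\left(p \right)} = 2 + \left(\sqrt{2} \sqrt{4}\right)^{2} = 2 + \left(\sqrt{2} \cdot 2\right)^{2} = 2 + \left(2 \sqrt{2}\right)^{2} = 2 + 8 = 10$)
$Q{\left(z \right)} = \frac{1}{2 z}$
$\frac{1}{w{\left(y{\left(-16,-1 \right)} \right)} + Q{\left(-286 \right)}} = \frac{1}{10 + \frac{1}{2 \left(-286\right)}} = \frac{1}{10 + \frac{1}{2} \left(- \frac{1}{286}\right)} = \frac{1}{10 - \frac{1}{572}} = \frac{1}{\frac{5719}{572}} = \frac{572}{5719}$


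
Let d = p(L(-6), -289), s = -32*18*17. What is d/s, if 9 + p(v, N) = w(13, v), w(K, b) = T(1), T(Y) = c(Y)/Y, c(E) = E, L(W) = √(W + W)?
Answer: 1/1224 ≈ 0.00081699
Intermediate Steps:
L(W) = √2*√W (L(W) = √(2*W) = √2*√W)
T(Y) = 1 (T(Y) = Y/Y = 1)
w(K, b) = 1
p(v, N) = -8 (p(v, N) = -9 + 1 = -8)
s = -9792 (s = -576*17 = -9792)
d = -8
d/s = -8/(-9792) = -8*(-1/9792) = 1/1224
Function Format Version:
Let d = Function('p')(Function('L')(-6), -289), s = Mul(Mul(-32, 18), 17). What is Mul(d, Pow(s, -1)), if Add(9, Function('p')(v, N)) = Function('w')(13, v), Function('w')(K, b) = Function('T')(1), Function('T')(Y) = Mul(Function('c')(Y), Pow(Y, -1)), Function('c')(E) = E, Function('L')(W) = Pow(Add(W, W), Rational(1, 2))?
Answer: Rational(1, 1224) ≈ 0.00081699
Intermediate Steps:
Function('L')(W) = Mul(Pow(2, Rational(1, 2)), Pow(W, Rational(1, 2))) (Function('L')(W) = Pow(Mul(2, W), Rational(1, 2)) = Mul(Pow(2, Rational(1, 2)), Pow(W, Rational(1, 2))))
Function('T')(Y) = 1 (Function('T')(Y) = Mul(Y, Pow(Y, -1)) = 1)
Function('w')(K, b) = 1
Function('p')(v, N) = -8 (Function('p')(v, N) = Add(-9, 1) = -8)
s = -9792 (s = Mul(-576, 17) = -9792)
d = -8
Mul(d, Pow(s, -1)) = Mul(-8, Pow(-9792, -1)) = Mul(-8, Rational(-1, 9792)) = Rational(1, 1224)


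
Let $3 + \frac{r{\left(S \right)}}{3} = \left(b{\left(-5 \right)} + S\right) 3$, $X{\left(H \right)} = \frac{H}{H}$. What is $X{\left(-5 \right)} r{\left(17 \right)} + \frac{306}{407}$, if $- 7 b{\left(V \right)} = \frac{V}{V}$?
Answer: $\frac{408735}{2849} \approx 143.47$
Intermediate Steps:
$b{\left(V \right)} = - \frac{1}{7}$ ($b{\left(V \right)} = - \frac{V \frac{1}{V}}{7} = \left(- \frac{1}{7}\right) 1 = - \frac{1}{7}$)
$X{\left(H \right)} = 1$
$r{\left(S \right)} = - \frac{72}{7} + 9 S$ ($r{\left(S \right)} = -9 + 3 \left(- \frac{1}{7} + S\right) 3 = -9 + 3 \left(- \frac{3}{7} + 3 S\right) = -9 + \left(- \frac{9}{7} + 9 S\right) = - \frac{72}{7} + 9 S$)
$X{\left(-5 \right)} r{\left(17 \right)} + \frac{306}{407} = 1 \left(- \frac{72}{7} + 9 \cdot 17\right) + \frac{306}{407} = 1 \left(- \frac{72}{7} + 153\right) + 306 \cdot \frac{1}{407} = 1 \cdot \frac{999}{7} + \frac{306}{407} = \frac{999}{7} + \frac{306}{407} = \frac{408735}{2849}$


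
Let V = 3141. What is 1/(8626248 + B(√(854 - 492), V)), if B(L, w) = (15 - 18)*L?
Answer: 479236/4134008586347 + √362/24804051518082 ≈ 1.1593e-7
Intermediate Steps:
B(L, w) = -3*L
1/(8626248 + B(√(854 - 492), V)) = 1/(8626248 - 3*√(854 - 492)) = 1/(8626248 - 3*√362)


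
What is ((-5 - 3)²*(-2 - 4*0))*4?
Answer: -512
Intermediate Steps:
((-5 - 3)²*(-2 - 4*0))*4 = ((-8)²*(-2 + 0))*4 = (64*(-2))*4 = -128*4 = -512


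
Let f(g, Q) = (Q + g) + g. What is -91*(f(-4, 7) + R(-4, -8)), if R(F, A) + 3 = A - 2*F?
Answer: 364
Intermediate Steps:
f(g, Q) = Q + 2*g
R(F, A) = -3 + A - 2*F (R(F, A) = -3 + (A - 2*F) = -3 + A - 2*F)
-91*(f(-4, 7) + R(-4, -8)) = -91*((7 + 2*(-4)) + (-3 - 8 - 2*(-4))) = -91*((7 - 8) + (-3 - 8 + 8)) = -91*(-1 - 3) = -91*(-4) = 364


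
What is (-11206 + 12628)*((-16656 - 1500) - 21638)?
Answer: -56587068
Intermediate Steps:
(-11206 + 12628)*((-16656 - 1500) - 21638) = 1422*(-18156 - 21638) = 1422*(-39794) = -56587068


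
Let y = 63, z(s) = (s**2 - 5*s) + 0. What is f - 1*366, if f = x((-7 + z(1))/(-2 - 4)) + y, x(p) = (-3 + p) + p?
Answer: -907/3 ≈ -302.33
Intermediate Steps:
z(s) = s**2 - 5*s
x(p) = -3 + 2*p
f = 191/3 (f = (-3 + 2*((-7 + 1*(-5 + 1))/(-2 - 4))) + 63 = (-3 + 2*((-7 + 1*(-4))/(-6))) + 63 = (-3 + 2*((-7 - 4)*(-1/6))) + 63 = (-3 + 2*(-11*(-1/6))) + 63 = (-3 + 2*(11/6)) + 63 = (-3 + 11/3) + 63 = 2/3 + 63 = 191/3 ≈ 63.667)
f - 1*366 = 191/3 - 1*366 = 191/3 - 366 = -907/3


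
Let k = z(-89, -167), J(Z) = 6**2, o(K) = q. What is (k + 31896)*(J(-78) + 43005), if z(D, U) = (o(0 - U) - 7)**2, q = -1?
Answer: 1375590360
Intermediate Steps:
o(K) = -1
z(D, U) = 64 (z(D, U) = (-1 - 7)**2 = (-8)**2 = 64)
J(Z) = 36
k = 64
(k + 31896)*(J(-78) + 43005) = (64 + 31896)*(36 + 43005) = 31960*43041 = 1375590360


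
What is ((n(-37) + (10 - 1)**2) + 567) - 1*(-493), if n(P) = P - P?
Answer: 1141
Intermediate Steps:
n(P) = 0
((n(-37) + (10 - 1)**2) + 567) - 1*(-493) = ((0 + (10 - 1)**2) + 567) - 1*(-493) = ((0 + 9**2) + 567) + 493 = ((0 + 81) + 567) + 493 = (81 + 567) + 493 = 648 + 493 = 1141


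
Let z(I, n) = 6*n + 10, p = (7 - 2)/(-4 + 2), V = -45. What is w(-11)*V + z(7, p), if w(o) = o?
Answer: 490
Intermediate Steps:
p = -5/2 (p = 5/(-2) = 5*(-½) = -5/2 ≈ -2.5000)
z(I, n) = 10 + 6*n
w(-11)*V + z(7, p) = -11*(-45) + (10 + 6*(-5/2)) = 495 + (10 - 15) = 495 - 5 = 490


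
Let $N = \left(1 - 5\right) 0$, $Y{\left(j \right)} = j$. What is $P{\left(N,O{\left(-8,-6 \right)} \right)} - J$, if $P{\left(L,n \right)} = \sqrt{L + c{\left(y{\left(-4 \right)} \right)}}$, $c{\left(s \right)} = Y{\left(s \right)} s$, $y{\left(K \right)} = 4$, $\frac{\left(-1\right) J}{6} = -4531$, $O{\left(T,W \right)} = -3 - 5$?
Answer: $-27182$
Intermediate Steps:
$O{\left(T,W \right)} = -8$ ($O{\left(T,W \right)} = -3 - 5 = -8$)
$J = 27186$ ($J = \left(-6\right) \left(-4531\right) = 27186$)
$N = 0$ ($N = \left(-4\right) 0 = 0$)
$c{\left(s \right)} = s^{2}$ ($c{\left(s \right)} = s s = s^{2}$)
$P{\left(L,n \right)} = \sqrt{16 + L}$ ($P{\left(L,n \right)} = \sqrt{L + 4^{2}} = \sqrt{L + 16} = \sqrt{16 + L}$)
$P{\left(N,O{\left(-8,-6 \right)} \right)} - J = \sqrt{16 + 0} - 27186 = \sqrt{16} - 27186 = 4 - 27186 = -27182$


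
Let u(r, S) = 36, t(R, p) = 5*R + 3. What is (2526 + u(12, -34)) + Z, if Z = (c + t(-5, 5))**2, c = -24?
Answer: 4678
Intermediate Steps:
t(R, p) = 3 + 5*R
Z = 2116 (Z = (-24 + (3 + 5*(-5)))**2 = (-24 + (3 - 25))**2 = (-24 - 22)**2 = (-46)**2 = 2116)
(2526 + u(12, -34)) + Z = (2526 + 36) + 2116 = 2562 + 2116 = 4678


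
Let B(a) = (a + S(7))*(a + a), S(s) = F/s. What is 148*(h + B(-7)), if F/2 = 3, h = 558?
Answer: 95312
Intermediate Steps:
F = 6 (F = 2*3 = 6)
S(s) = 6/s
B(a) = 2*a*(6/7 + a) (B(a) = (a + 6/7)*(a + a) = (a + 6*(⅐))*(2*a) = (a + 6/7)*(2*a) = (6/7 + a)*(2*a) = 2*a*(6/7 + a))
148*(h + B(-7)) = 148*(558 + (2/7)*(-7)*(6 + 7*(-7))) = 148*(558 + (2/7)*(-7)*(6 - 49)) = 148*(558 + (2/7)*(-7)*(-43)) = 148*(558 + 86) = 148*644 = 95312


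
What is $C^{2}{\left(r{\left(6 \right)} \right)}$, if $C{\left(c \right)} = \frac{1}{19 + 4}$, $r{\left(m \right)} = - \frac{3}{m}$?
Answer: $\frac{1}{529} \approx 0.0018904$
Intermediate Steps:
$C{\left(c \right)} = \frac{1}{23}$
$C^{2}{\left(r{\left(6 \right)} \right)} = \left(\frac{1}{23}\right)^{2} = \frac{1}{529}$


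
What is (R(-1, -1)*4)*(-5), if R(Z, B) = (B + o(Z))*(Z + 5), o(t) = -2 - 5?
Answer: 640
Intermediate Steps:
o(t) = -7
R(Z, B) = (-7 + B)*(5 + Z) (R(Z, B) = (B - 7)*(Z + 5) = (-7 + B)*(5 + Z))
(R(-1, -1)*4)*(-5) = ((-35 - 7*(-1) + 5*(-1) - 1*(-1))*4)*(-5) = ((-35 + 7 - 5 + 1)*4)*(-5) = -32*4*(-5) = -128*(-5) = 640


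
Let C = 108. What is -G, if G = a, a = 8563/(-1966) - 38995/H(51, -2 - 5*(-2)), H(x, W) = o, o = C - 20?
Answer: 3518987/7864 ≈ 447.48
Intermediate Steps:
o = 88 (o = 108 - 20 = 88)
H(x, W) = 88
a = -3518987/7864 (a = 8563/(-1966) - 38995/88 = 8563*(-1/1966) - 38995*1/88 = -8563/1966 - 3545/8 = -3518987/7864 ≈ -447.48)
G = -3518987/7864 ≈ -447.48
-G = -1*(-3518987/7864) = 3518987/7864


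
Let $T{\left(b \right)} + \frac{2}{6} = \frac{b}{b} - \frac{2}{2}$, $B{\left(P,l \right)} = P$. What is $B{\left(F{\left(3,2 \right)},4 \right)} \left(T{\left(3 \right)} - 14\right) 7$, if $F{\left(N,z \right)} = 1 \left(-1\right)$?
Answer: $\frac{301}{3} \approx 100.33$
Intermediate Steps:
$F{\left(N,z \right)} = -1$
$T{\left(b \right)} = - \frac{1}{3}$ ($T{\left(b \right)} = - \frac{1}{3} + \left(\frac{b}{b} - \frac{2}{2}\right) = - \frac{1}{3} + \left(1 - 1\right) = - \frac{1}{3} + 0 = - \frac{1}{3}$)
$B{\left(F{\left(3,2 \right)},4 \right)} \left(T{\left(3 \right)} - 14\right) 7 = - (- \frac{1}{3} - 14) 7 = \left(-1\right) \left(- \frac{43}{3}\right) 7 = \frac{43}{3} \cdot 7 = \frac{301}{3}$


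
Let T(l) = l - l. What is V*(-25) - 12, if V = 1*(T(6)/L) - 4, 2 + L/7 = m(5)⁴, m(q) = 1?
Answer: 88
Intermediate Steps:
T(l) = 0
L = -7 (L = -14 + 7*1⁴ = -14 + 7*1 = -14 + 7 = -7)
V = -4 (V = 1*(0/(-7)) - 4 = 1*(0*(-⅐)) - 4 = 1*0 - 4 = 0 - 4 = -4)
V*(-25) - 12 = -4*(-25) - 12 = 100 - 12 = 88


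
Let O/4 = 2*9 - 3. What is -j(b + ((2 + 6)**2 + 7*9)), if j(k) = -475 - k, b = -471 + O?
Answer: 191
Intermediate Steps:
O = 60 (O = 4*(2*9 - 3) = 4*(18 - 3) = 4*15 = 60)
b = -411 (b = -471 + 60 = -411)
-j(b + ((2 + 6)**2 + 7*9)) = -(-475 - (-411 + ((2 + 6)**2 + 7*9))) = -(-475 - (-411 + (8**2 + 63))) = -(-475 - (-411 + (64 + 63))) = -(-475 - (-411 + 127)) = -(-475 - 1*(-284)) = -(-475 + 284) = -1*(-191) = 191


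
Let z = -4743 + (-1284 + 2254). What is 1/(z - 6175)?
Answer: -1/9948 ≈ -0.00010052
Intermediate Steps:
z = -3773 (z = -4743 + 970 = -3773)
1/(z - 6175) = 1/(-3773 - 6175) = 1/(-9948) = -1/9948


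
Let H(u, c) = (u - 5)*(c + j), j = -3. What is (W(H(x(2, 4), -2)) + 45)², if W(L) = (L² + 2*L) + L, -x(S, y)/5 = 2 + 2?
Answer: 257442025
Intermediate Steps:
x(S, y) = -20 (x(S, y) = -5*(2 + 2) = -5*4 = -20)
H(u, c) = (-5 + u)*(-3 + c) (H(u, c) = (u - 5)*(c - 3) = (-5 + u)*(-3 + c))
W(L) = L² + 3*L
(W(H(x(2, 4), -2)) + 45)² = ((15 - 5*(-2) - 3*(-20) - 2*(-20))*(3 + (15 - 5*(-2) - 3*(-20) - 2*(-20))) + 45)² = ((15 + 10 + 60 + 40)*(3 + (15 + 10 + 60 + 40)) + 45)² = (125*(3 + 125) + 45)² = (125*128 + 45)² = (16000 + 45)² = 16045² = 257442025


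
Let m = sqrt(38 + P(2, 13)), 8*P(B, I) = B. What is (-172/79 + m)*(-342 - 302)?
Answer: 110768/79 - 966*sqrt(17) ≈ -2580.8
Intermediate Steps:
P(B, I) = B/8
m = 3*sqrt(17)/2 (m = sqrt(38 + (1/8)*2) = sqrt(38 + 1/4) = sqrt(153/4) = 3*sqrt(17)/2 ≈ 6.1847)
(-172/79 + m)*(-342 - 302) = (-172/79 + 3*sqrt(17)/2)*(-342 - 302) = (-172*1/79 + 3*sqrt(17)/2)*(-644) = (-172/79 + 3*sqrt(17)/2)*(-644) = 110768/79 - 966*sqrt(17)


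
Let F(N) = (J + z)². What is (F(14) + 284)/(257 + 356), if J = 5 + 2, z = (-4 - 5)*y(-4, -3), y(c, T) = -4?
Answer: 2133/613 ≈ 3.4796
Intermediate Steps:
z = 36 (z = (-4 - 5)*(-4) = -9*(-4) = 36)
J = 7
F(N) = 1849 (F(N) = (7 + 36)² = 43² = 1849)
(F(14) + 284)/(257 + 356) = (1849 + 284)/(257 + 356) = 2133/613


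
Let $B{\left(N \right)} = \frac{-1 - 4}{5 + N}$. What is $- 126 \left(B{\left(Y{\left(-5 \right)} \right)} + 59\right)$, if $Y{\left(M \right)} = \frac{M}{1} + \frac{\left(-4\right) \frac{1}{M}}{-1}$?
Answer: $- \frac{16443}{2} \approx -8221.5$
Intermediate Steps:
$Y{\left(M \right)} = M + \frac{4}{M}$ ($Y{\left(M \right)} = M 1 + - \frac{4}{M} \left(-1\right) = M + \frac{4}{M}$)
$B{\left(N \right)} = - \frac{5}{5 + N}$
$- 126 \left(B{\left(Y{\left(-5 \right)} \right)} + 59\right) = - 126 \left(- \frac{5}{5 - \left(5 - \frac{4}{-5}\right)} + 59\right) = - 126 \left(- \frac{5}{5 + \left(-5 + 4 \left(- \frac{1}{5}\right)\right)} + 59\right) = - 126 \left(- \frac{5}{5 - \frac{29}{5}} + 59\right) = - 126 \left(- \frac{5}{- \frac{4}{5}} + 59\right) = - 126 \left(\left(-5\right) \left(- \frac{5}{4}\right) + 59\right) = - 126 \left(\frac{25}{4} + 59\right) = \left(-126\right) \frac{261}{4} = - \frac{16443}{2}$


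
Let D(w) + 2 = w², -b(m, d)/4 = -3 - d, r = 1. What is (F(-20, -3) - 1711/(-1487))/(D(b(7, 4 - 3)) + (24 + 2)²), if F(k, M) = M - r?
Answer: -4237/1382910 ≈ -0.0030638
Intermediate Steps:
b(m, d) = 12 + 4*d (b(m, d) = -4*(-3 - d) = 12 + 4*d)
F(k, M) = -1 + M (F(k, M) = M - 1*1 = M - 1 = -1 + M)
D(w) = -2 + w²
(F(-20, -3) - 1711/(-1487))/(D(b(7, 4 - 3)) + (24 + 2)²) = ((-1 - 3) - 1711/(-1487))/((-2 + (12 + 4*(4 - 3))²) + (24 + 2)²) = (-4 - 1711*(-1/1487))/((-2 + (12 + 4*1)²) + 26²) = (-4 + 1711/1487)/((-2 + (12 + 4)²) + 676) = -4237/(1487*((-2 + 16²) + 676)) = -4237/(1487*((-2 + 256) + 676)) = -4237/(1487*(254 + 676)) = -4237/1487/930 = -4237/1487*1/930 = -4237/1382910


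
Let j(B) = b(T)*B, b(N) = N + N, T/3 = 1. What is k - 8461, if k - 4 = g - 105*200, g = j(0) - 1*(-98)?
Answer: -29359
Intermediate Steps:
T = 3 (T = 3*1 = 3)
b(N) = 2*N
j(B) = 6*B (j(B) = (2*3)*B = 6*B)
g = 98 (g = 6*0 - 1*(-98) = 0 + 98 = 98)
k = -20898 (k = 4 + (98 - 105*200) = 4 + (98 - 21000) = 4 - 20902 = -20898)
k - 8461 = -20898 - 8461 = -29359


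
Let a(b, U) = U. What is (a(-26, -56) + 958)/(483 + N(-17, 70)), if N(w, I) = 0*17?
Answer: 902/483 ≈ 1.8675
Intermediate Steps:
N(w, I) = 0
(a(-26, -56) + 958)/(483 + N(-17, 70)) = (-56 + 958)/(483 + 0) = 902/483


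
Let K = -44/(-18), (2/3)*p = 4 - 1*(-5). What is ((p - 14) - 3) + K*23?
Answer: 949/18 ≈ 52.722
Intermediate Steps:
p = 27/2 (p = 3*(4 - 1*(-5))/2 = 3*(4 + 5)/2 = (3/2)*9 = 27/2 ≈ 13.500)
K = 22/9 (K = -44*(-1/18) = 22/9 ≈ 2.4444)
((p - 14) - 3) + K*23 = ((27/2 - 14) - 3) + (22/9)*23 = (-½ - 3) + 506/9 = -7/2 + 506/9 = 949/18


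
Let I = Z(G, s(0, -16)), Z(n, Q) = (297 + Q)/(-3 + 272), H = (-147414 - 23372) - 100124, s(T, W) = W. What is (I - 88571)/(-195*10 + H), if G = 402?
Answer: 11912659/36699670 ≈ 0.32460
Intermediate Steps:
H = -270910 (H = -170786 - 100124 = -270910)
Z(n, Q) = 297/269 + Q/269 (Z(n, Q) = (297 + Q)/269 = (297 + Q)*(1/269) = 297/269 + Q/269)
I = 281/269 (I = 297/269 + (1/269)*(-16) = 297/269 - 16/269 = 281/269 ≈ 1.0446)
(I - 88571)/(-195*10 + H) = (281/269 - 88571)/(-195*10 - 270910) = -23825318/(269*(-1950 - 270910)) = -23825318/269/(-272860) = -23825318/269*(-1/272860) = 11912659/36699670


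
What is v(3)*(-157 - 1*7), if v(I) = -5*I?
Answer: 2460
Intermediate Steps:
v(3)*(-157 - 1*7) = (-5*3)*(-157 - 1*7) = -15*(-157 - 7) = -15*(-164) = 2460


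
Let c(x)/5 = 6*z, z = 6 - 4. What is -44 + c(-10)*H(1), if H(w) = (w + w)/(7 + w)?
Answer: -29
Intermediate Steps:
z = 2
H(w) = 2*w/(7 + w) (H(w) = (2*w)/(7 + w) = 2*w/(7 + w))
c(x) = 60 (c(x) = 5*(6*2) = 5*12 = 60)
-44 + c(-10)*H(1) = -44 + 60*(2*1/(7 + 1)) = -44 + 60*(2*1/8) = -44 + 60*(2*1*(1/8)) = -44 + 60*(1/4) = -44 + 15 = -29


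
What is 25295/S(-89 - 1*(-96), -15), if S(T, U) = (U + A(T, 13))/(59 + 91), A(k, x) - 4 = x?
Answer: 1897125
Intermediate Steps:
A(k, x) = 4 + x
S(T, U) = 17/150 + U/150 (S(T, U) = (U + (4 + 13))/(59 + 91) = (U + 17)/150 = (17 + U)*(1/150) = 17/150 + U/150)
25295/S(-89 - 1*(-96), -15) = 25295/(17/150 + (1/150)*(-15)) = 25295/(17/150 - 1/10) = 25295/(1/75) = 25295*75 = 1897125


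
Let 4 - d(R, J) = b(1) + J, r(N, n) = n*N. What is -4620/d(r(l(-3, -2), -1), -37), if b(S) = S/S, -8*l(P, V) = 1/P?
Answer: -231/2 ≈ -115.50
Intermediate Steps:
l(P, V) = -1/(8*P)
b(S) = 1
r(N, n) = N*n
d(R, J) = 3 - J (d(R, J) = 4 - (1 + J) = 4 + (-1 - J) = 3 - J)
-4620/d(r(l(-3, -2), -1), -37) = -4620/(3 - 1*(-37)) = -4620/(3 + 37) = -4620/40 = -4620*1/40 = -231/2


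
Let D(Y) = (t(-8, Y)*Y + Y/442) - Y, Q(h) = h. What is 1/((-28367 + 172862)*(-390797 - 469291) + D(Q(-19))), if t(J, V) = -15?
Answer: -442/54931059543171 ≈ -8.0465e-12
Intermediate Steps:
D(Y) = -7071*Y/442 (D(Y) = (-15*Y + Y/442) - Y = -6629*Y/442 - Y = -7071*Y/442)
1/((-28367 + 172862)*(-390797 - 469291) + D(Q(-19))) = 1/((-28367 + 172862)*(-390797 - 469291) - 7071/442*(-19)) = 1/(144495*(-860088) + 134349/442) = 1/(-124278415560 + 134349/442) = 1/(-54931059543171/442) = -442/54931059543171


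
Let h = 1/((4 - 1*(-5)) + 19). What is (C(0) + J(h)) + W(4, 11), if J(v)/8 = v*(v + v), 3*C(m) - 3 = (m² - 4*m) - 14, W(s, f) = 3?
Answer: -95/147 ≈ -0.64626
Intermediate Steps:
h = 1/28 (h = 1/((4 + 5) + 19) = 1/(9 + 19) = 1/28 ≈ 0.035714)
C(m) = -11/3 - 4*m/3 + m²/3 (C(m) = 1 + ((m² - 4*m) - 14)/3 = 1 + (-14 + m² - 4*m)/3 = 1 + (-14/3 - 4*m/3 + m²/3) = -11/3 - 4*m/3 + m²/3)
J(v) = 16*v² (J(v) = 8*(v*(v + v)) = 8*(v*(2*v)) = 8*(2*v²) = 16*v²)
(C(0) + J(h)) + W(4, 11) = ((-11/3 - 4/3*0 + (⅓)*0²) + 16*(1/28)²) + 3 = ((-11/3 + 0 + (⅓)*0) + 16*(1/784)) + 3 = ((-11/3 + 0 + 0) + 1/49) + 3 = (-11/3 + 1/49) + 3 = -536/147 + 3 = -95/147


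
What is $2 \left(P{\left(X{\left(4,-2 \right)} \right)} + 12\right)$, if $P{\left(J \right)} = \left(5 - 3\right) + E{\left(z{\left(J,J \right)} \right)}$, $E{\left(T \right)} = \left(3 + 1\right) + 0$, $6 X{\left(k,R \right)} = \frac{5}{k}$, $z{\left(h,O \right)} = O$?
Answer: $36$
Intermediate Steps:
$X{\left(k,R \right)} = \frac{5}{6 k}$ ($X{\left(k,R \right)} = \frac{5 \frac{1}{k}}{6} = \frac{5}{6 k}$)
$E{\left(T \right)} = 4$ ($E{\left(T \right)} = 4 + 0 = 4$)
$P{\left(J \right)} = 6$ ($P{\left(J \right)} = \left(5 - 3\right) + 4 = 2 + 4 = 6$)
$2 \left(P{\left(X{\left(4,-2 \right)} \right)} + 12\right) = 2 \left(6 + 12\right) = 2 \cdot 18 = 36$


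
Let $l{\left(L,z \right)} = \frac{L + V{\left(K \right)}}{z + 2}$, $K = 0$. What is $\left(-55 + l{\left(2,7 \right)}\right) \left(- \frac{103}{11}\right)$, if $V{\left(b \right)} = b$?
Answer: $\frac{50779}{99} \approx 512.92$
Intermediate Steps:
$l{\left(L,z \right)} = \frac{L}{2 + z}$ ($l{\left(L,z \right)} = \frac{L + 0}{z + 2} = \frac{L}{2 + z}$)
$\left(-55 + l{\left(2,7 \right)}\right) \left(- \frac{103}{11}\right) = \left(-55 + \frac{2}{2 + 7}\right) \left(- \frac{103}{11}\right) = \left(-55 + \frac{2}{9}\right) \left(\left(-103\right) \frac{1}{11}\right) = \left(-55 + 2 \cdot \frac{1}{9}\right) \left(- \frac{103}{11}\right) = \left(-55 + \frac{2}{9}\right) \left(- \frac{103}{11}\right) = \left(- \frac{493}{9}\right) \left(- \frac{103}{11}\right) = \frac{50779}{99}$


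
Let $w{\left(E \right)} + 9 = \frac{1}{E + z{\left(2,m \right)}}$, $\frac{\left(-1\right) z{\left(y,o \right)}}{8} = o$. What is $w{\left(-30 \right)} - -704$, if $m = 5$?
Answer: $\frac{48649}{70} \approx 694.99$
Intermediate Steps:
$z{\left(y,o \right)} = - 8 o$
$w{\left(E \right)} = -9 + \frac{1}{-40 + E}$ ($w{\left(E \right)} = -9 + \frac{1}{E - 40} = -9 + \frac{1}{-40 + E}$)
$w{\left(-30 \right)} - -704 = \frac{361 - -270}{-40 - 30} - -704 = \frac{361 + 270}{-70} + 704 = \left(- \frac{1}{70}\right) 631 + 704 = - \frac{631}{70} + 704 = \frac{48649}{70}$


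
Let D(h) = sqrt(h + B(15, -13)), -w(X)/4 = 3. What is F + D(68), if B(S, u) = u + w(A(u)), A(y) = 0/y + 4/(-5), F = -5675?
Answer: -5675 + sqrt(43) ≈ -5668.4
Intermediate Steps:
A(y) = -4/5 (A(y) = 0 + 4*(-1/5) = 0 - 4/5 = -4/5)
w(X) = -12 (w(X) = -4*3 = -12)
B(S, u) = -12 + u (B(S, u) = u - 12 = -12 + u)
D(h) = sqrt(-25 + h) (D(h) = sqrt(h + (-12 - 13)) = sqrt(h - 25) = sqrt(-25 + h))
F + D(68) = -5675 + sqrt(-25 + 68) = -5675 + sqrt(43)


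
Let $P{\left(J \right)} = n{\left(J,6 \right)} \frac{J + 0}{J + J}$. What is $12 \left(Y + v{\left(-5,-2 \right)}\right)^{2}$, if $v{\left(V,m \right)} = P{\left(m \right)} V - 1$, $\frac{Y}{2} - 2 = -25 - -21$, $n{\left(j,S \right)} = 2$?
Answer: $1200$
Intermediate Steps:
$P{\left(J \right)} = 1$ ($P{\left(J \right)} = 2 \frac{J + 0}{J + J} = 2 \frac{J}{2 J} = 2 J \frac{1}{2 J} = 2 \cdot \frac{1}{2} = 1$)
$Y = -4$ ($Y = 4 + 2 \left(-25 - -21\right) = 4 + 2 \left(-25 + 21\right) = 4 + 2 \left(-4\right) = 4 - 8 = -4$)
$v{\left(V,m \right)} = -1 + V$ ($v{\left(V,m \right)} = 1 V - 1 = V - 1 = -1 + V$)
$12 \left(Y + v{\left(-5,-2 \right)}\right)^{2} = 12 \left(-4 - 6\right)^{2} = 12 \left(-10\right)^{2} = 12 \cdot 100 = 1200$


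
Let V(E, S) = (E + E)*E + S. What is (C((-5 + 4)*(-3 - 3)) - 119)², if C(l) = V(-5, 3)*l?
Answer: 39601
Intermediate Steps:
V(E, S) = S + 2*E² (V(E, S) = (2*E)*E + S = 2*E² + S = S + 2*E²)
C(l) = 53*l (C(l) = (3 + 2*(-5)²)*l = (3 + 2*25)*l = (3 + 50)*l = 53*l)
(C((-5 + 4)*(-3 - 3)) - 119)² = (53*((-5 + 4)*(-3 - 3)) - 119)² = (53*(-1*(-6)) - 119)² = (53*6 - 119)² = (318 - 119)² = 199² = 39601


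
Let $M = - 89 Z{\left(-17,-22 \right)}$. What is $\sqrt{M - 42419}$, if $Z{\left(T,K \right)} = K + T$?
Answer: $2 i \sqrt{9737} \approx 197.35 i$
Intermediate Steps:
$M = 3471$ ($M = - 89 \left(-22 - 17\right) = \left(-89\right) \left(-39\right) = 3471$)
$\sqrt{M - 42419} = \sqrt{3471 - 42419} = \sqrt{-38948} = 2 i \sqrt{9737}$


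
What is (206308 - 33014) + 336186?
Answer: 509480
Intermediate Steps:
(206308 - 33014) + 336186 = 173294 + 336186 = 509480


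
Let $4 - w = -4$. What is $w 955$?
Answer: $7640$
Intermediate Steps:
$w = 8$ ($w = 4 - -4 = 4 + 4 = 8$)
$w 955 = 8 \cdot 955 = 7640$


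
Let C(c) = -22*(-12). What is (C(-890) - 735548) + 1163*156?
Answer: -553856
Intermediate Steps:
C(c) = 264
(C(-890) - 735548) + 1163*156 = (264 - 735548) + 1163*156 = -735284 + 181428 = -553856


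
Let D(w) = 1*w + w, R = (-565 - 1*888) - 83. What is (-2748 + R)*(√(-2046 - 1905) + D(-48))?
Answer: 411264 - 12852*I*√439 ≈ 4.1126e+5 - 2.6928e+5*I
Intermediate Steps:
R = -1536 (R = (-565 - 888) - 83 = -1453 - 83 = -1536)
D(w) = 2*w (D(w) = w + w = 2*w)
(-2748 + R)*(√(-2046 - 1905) + D(-48)) = (-2748 - 1536)*(√(-2046 - 1905) + 2*(-48)) = -4284*(√(-3951) - 96) = -4284*(3*I*√439 - 96) = -4284*(-96 + 3*I*√439) = 411264 - 12852*I*√439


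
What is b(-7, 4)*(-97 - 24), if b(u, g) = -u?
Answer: -847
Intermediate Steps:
b(-7, 4)*(-97 - 24) = (-1*(-7))*(-97 - 24) = 7*(-121) = -847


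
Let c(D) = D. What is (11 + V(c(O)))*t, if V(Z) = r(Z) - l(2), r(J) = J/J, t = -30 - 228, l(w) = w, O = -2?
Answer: -2580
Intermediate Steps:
t = -258
r(J) = 1
V(Z) = -1 (V(Z) = 1 - 1*2 = 1 - 2 = -1)
(11 + V(c(O)))*t = (11 - 1)*(-258) = 10*(-258) = -2580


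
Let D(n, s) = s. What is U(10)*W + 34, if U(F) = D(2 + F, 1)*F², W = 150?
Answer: 15034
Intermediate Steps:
U(F) = F² (U(F) = 1*F² = F²)
U(10)*W + 34 = 10²*150 + 34 = 100*150 + 34 = 15000 + 34 = 15034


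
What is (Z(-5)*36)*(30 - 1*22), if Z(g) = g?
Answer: -1440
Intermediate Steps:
(Z(-5)*36)*(30 - 1*22) = (-5*36)*(30 - 1*22) = -180*(30 - 22) = -180*8 = -1440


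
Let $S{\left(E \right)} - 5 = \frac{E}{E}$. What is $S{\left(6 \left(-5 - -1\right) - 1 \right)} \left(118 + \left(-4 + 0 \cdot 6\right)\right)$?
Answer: $684$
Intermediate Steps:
$S{\left(E \right)} = 6$ ($S{\left(E \right)} = 5 + \frac{E}{E} = 5 + 1 = 6$)
$S{\left(6 \left(-5 - -1\right) - 1 \right)} \left(118 + \left(-4 + 0 \cdot 6\right)\right) = 6 \left(118 + \left(-4 + 0 \cdot 6\right)\right) = 6 \left(118 + \left(-4 + 0\right)\right) = 6 \left(118 - 4\right) = 6 \cdot 114 = 684$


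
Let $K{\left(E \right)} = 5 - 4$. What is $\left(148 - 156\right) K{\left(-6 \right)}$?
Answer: $-8$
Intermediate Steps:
$K{\left(E \right)} = 1$
$\left(148 - 156\right) K{\left(-6 \right)} = \left(148 - 156\right) 1 = \left(-8\right) 1 = -8$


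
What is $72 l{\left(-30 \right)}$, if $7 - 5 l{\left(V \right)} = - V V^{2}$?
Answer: $- \frac{1943496}{5} \approx -3.887 \cdot 10^{5}$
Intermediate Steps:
$l{\left(V \right)} = \frac{7}{5} + \frac{V^{3}}{5}$ ($l{\left(V \right)} = \frac{7}{5} - \frac{- V V^{2}}{5} = \frac{7}{5} - \frac{\left(-1\right) V^{3}}{5} = \frac{7}{5} + \frac{V^{3}}{5}$)
$72 l{\left(-30 \right)} = 72 \left(\frac{7}{5} + \frac{\left(-30\right)^{3}}{5}\right) = 72 \left(\frac{7}{5} + \frac{1}{5} \left(-27000\right)\right) = 72 \left(\frac{7}{5} - 5400\right) = 72 \left(- \frac{26993}{5}\right) = - \frac{1943496}{5}$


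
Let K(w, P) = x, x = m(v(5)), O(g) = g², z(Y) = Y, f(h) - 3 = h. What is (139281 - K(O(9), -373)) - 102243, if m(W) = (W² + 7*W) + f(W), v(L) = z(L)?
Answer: 36970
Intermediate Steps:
f(h) = 3 + h
v(L) = L
m(W) = 3 + W² + 8*W (m(W) = (W² + 7*W) + (3 + W) = 3 + W² + 8*W)
x = 68 (x = 3 + 5² + 8*5 = 3 + 25 + 40 = 68)
K(w, P) = 68
(139281 - K(O(9), -373)) - 102243 = (139281 - 1*68) - 102243 = (139281 - 68) - 102243 = 139213 - 102243 = 36970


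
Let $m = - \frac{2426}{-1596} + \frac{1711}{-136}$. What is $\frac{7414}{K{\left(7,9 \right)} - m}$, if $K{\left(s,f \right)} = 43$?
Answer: $\frac{36573936}{266687} \approx 137.14$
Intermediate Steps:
$m = - \frac{600205}{54264}$ ($m = \left(-2426\right) \left(- \frac{1}{1596}\right) + 1711 \left(- \frac{1}{136}\right) = \frac{1213}{798} - \frac{1711}{136} = - \frac{600205}{54264} \approx -11.061$)
$\frac{7414}{K{\left(7,9 \right)} - m} = \frac{7414}{43 - - \frac{600205}{54264}} = \frac{7414}{43 + \frac{600205}{54264}} = \frac{7414}{\frac{2933557}{54264}} = 7414 \cdot \frac{54264}{2933557} = \frac{36573936}{266687}$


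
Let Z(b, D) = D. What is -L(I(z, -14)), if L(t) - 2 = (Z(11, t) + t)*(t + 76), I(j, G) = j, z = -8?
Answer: 1086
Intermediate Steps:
L(t) = 2 + 2*t*(76 + t) (L(t) = 2 + (t + t)*(t + 76) = 2 + (2*t)*(76 + t) = 2 + 2*t*(76 + t))
-L(I(z, -14)) = -(2 + 2*(-8)² + 152*(-8)) = -(2 + 2*64 - 1216) = -(2 + 128 - 1216) = -1*(-1086) = 1086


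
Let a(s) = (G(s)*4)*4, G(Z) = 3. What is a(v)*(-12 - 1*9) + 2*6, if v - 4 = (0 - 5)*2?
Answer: -996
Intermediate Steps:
v = -6 (v = 4 + (0 - 5)*2 = 4 - 5*2 = 4 - 10 = -6)
a(s) = 48 (a(s) = (3*4)*4 = 12*4 = 48)
a(v)*(-12 - 1*9) + 2*6 = 48*(-12 - 1*9) + 2*6 = 48*(-12 - 9) + 12 = 48*(-21) + 12 = -1008 + 12 = -996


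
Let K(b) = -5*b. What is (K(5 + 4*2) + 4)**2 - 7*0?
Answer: 3721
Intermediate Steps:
(K(5 + 4*2) + 4)**2 - 7*0 = (-5*(5 + 4*2) + 4)**2 - 7*0 = (-5*(5 + 8) + 4)**2 + 0 = (-5*13 + 4)**2 + 0 = (-65 + 4)**2 + 0 = (-61)**2 + 0 = 3721 + 0 = 3721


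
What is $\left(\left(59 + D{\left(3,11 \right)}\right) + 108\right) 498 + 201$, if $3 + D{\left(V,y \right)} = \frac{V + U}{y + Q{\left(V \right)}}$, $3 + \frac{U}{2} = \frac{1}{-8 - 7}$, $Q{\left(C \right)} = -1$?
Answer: $\frac{2042924}{25} \approx 81717.0$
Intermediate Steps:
$U = - \frac{92}{15}$ ($U = -6 + \frac{2}{-8 - 7} = -6 + \frac{2}{-15} = -6 + 2 \left(- \frac{1}{15}\right) = -6 - \frac{2}{15} = - \frac{92}{15} \approx -6.1333$)
$D{\left(V,y \right)} = -3 + \frac{- \frac{92}{15} + V}{-1 + y}$ ($D{\left(V,y \right)} = -3 + \frac{V - \frac{92}{15}}{y - 1} = -3 + \frac{- \frac{92}{15} + V}{-1 + y}$)
$\left(\left(59 + D{\left(3,11 \right)}\right) + 108\right) 498 + 201 = \left(\left(59 + \frac{- \frac{47}{15} + 3 - 33}{-1 + 11}\right) + 108\right) 498 + 201 = \left(\left(59 + \frac{- \frac{47}{15} + 3 - 33}{10}\right) + 108\right) 498 + 201 = \left(\left(59 + \frac{1}{10} \left(- \frac{497}{15}\right)\right) + 108\right) 498 + 201 = \left(\left(59 - \frac{497}{150}\right) + 108\right) 498 + 201 = \left(\frac{8353}{150} + 108\right) 498 + 201 = \frac{24553}{150} \cdot 498 + 201 = \frac{2037899}{25} + 201 = \frac{2042924}{25}$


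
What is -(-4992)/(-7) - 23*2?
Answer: -5314/7 ≈ -759.14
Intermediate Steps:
-(-4992)/(-7) - 23*2 = -(-4992)*(-1)/7 - 46 = -64*78/7 - 46 = -4992/7 - 46 = -5314/7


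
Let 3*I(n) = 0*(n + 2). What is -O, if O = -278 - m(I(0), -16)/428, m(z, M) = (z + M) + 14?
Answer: 59491/214 ≈ 278.00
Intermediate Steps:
I(n) = 0 (I(n) = (0*(n + 2))/3 = (0*(2 + n))/3 = (⅓)*0 = 0)
m(z, M) = 14 + M + z (m(z, M) = (M + z) + 14 = 14 + M + z)
O = -59491/214 (O = -278 - (14 - 16 + 0)/428 = -278 - (-2)/428 = -278 - 1*(-1/214) = -278 + 1/214 = -59491/214 ≈ -278.00)
-O = -1*(-59491/214) = 59491/214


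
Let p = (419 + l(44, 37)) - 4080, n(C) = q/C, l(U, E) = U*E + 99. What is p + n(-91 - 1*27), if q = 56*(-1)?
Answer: -114078/59 ≈ -1933.5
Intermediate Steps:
l(U, E) = 99 + E*U (l(U, E) = E*U + 99 = 99 + E*U)
q = -56
n(C) = -56/C
p = -1934 (p = (419 + (99 + 37*44)) - 4080 = (419 + (99 + 1628)) - 4080 = (419 + 1727) - 4080 = 2146 - 4080 = -1934)
p + n(-91 - 1*27) = -1934 - 56/(-91 - 1*27) = -1934 - 56/(-91 - 27) = -1934 - 56/(-118) = -1934 - 56*(-1/118) = -1934 + 28/59 = -114078/59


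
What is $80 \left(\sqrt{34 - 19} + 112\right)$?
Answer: $8960 + 80 \sqrt{15} \approx 9269.8$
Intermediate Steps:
$80 \left(\sqrt{34 - 19} + 112\right) = 80 \left(\sqrt{15} + 112\right) = 80 \left(112 + \sqrt{15}\right) = 8960 + 80 \sqrt{15}$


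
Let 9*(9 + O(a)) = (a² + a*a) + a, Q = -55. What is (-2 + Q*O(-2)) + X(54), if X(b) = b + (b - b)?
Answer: 1531/3 ≈ 510.33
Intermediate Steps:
O(a) = -9 + a/9 + 2*a²/9 (O(a) = -9 + ((a² + a*a) + a)/9 = -9 + ((a² + a²) + a)/9 = -9 + (2*a² + a)/9 = -9 + (a + 2*a²)/9 = -9 + (a/9 + 2*a²/9) = -9 + a/9 + 2*a²/9)
X(b) = b (X(b) = b + 0 = b)
(-2 + Q*O(-2)) + X(54) = (-2 - 55*(-9 + (⅑)*(-2) + (2/9)*(-2)²)) + 54 = (-2 - 55*(-9 - 2/9 + (2/9)*4)) + 54 = (-2 - 55*(-9 - 2/9 + 8/9)) + 54 = (-2 - 55*(-25/3)) + 54 = (-2 + 1375/3) + 54 = 1369/3 + 54 = 1531/3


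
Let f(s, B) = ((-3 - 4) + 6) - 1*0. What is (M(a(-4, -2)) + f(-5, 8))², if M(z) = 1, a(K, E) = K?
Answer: 0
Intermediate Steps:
f(s, B) = -1 (f(s, B) = (-7 + 6) + 0 = -1 + 0 = -1)
(M(a(-4, -2)) + f(-5, 8))² = (1 - 1)² = 0² = 0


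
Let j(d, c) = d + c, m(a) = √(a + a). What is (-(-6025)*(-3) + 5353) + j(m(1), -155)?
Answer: -12877 + √2 ≈ -12876.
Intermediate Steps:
m(a) = √2*√a (m(a) = √(2*a) = √2*√a)
j(d, c) = c + d
(-(-6025)*(-3) + 5353) + j(m(1), -155) = (-(-6025)*(-3) + 5353) + (-155 + √2*√1) = (-1205*15 + 5353) + (-155 + √2*1) = (-18075 + 5353) + (-155 + √2) = -12722 + (-155 + √2) = -12877 + √2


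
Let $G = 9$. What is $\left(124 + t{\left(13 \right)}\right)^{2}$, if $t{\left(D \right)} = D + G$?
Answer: $21316$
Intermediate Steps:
$t{\left(D \right)} = 9 + D$ ($t{\left(D \right)} = D + 9 = 9 + D$)
$\left(124 + t{\left(13 \right)}\right)^{2} = \left(124 + \left(9 + 13\right)\right)^{2} = \left(124 + 22\right)^{2} = 146^{2} = 21316$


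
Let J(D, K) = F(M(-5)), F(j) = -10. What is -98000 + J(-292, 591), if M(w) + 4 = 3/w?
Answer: -98010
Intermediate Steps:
M(w) = -4 + 3/w
J(D, K) = -10
-98000 + J(-292, 591) = -98000 - 10 = -98010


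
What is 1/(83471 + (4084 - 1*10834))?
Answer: 1/76721 ≈ 1.3034e-5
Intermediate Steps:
1/(83471 + (4084 - 1*10834)) = 1/(83471 + (4084 - 10834)) = 1/(83471 - 6750) = 1/76721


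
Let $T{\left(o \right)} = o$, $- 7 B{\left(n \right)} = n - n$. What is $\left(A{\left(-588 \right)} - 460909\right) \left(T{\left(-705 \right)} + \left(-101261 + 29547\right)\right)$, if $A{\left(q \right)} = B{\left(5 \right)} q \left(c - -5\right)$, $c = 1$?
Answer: $33378568871$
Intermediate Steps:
$B{\left(n \right)} = 0$ ($B{\left(n \right)} = - \frac{n - n}{7} = \left(- \frac{1}{7}\right) 0 = 0$)
$A{\left(q \right)} = 0$ ($A{\left(q \right)} = 0 q \left(1 - -5\right) = 0 \left(1 + 5\right) = 0 \cdot 6 = 0$)
$\left(A{\left(-588 \right)} - 460909\right) \left(T{\left(-705 \right)} + \left(-101261 + 29547\right)\right) = \left(0 - 460909\right) \left(-705 + \left(-101261 + 29547\right)\right) = - 460909 \left(-705 - 71714\right) = \left(-460909\right) \left(-72419\right) = 33378568871$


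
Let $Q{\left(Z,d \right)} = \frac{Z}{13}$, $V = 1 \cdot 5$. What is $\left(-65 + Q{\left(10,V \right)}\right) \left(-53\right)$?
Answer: $\frac{44255}{13} \approx 3404.2$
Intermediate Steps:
$V = 5$
$Q{\left(Z,d \right)} = \frac{Z}{13}$ ($Q{\left(Z,d \right)} = Z \frac{1}{13} = \frac{Z}{13}$)
$\left(-65 + Q{\left(10,V \right)}\right) \left(-53\right) = \left(-65 + \frac{1}{13} \cdot 10\right) \left(-53\right) = \left(-65 + \frac{10}{13}\right) \left(-53\right) = \left(- \frac{835}{13}\right) \left(-53\right) = \frac{44255}{13}$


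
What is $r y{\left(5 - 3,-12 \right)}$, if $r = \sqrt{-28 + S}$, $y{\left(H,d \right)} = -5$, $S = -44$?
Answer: $- 30 i \sqrt{2} \approx - 42.426 i$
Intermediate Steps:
$r = 6 i \sqrt{2}$ ($r = \sqrt{-28 - 44} = \sqrt{-72} = 6 i \sqrt{2} \approx 8.4853 i$)
$r y{\left(5 - 3,-12 \right)} = 6 i \sqrt{2} \left(-5\right) = - 30 i \sqrt{2}$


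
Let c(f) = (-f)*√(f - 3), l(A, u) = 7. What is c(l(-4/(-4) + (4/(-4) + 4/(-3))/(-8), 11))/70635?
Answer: -14/70635 ≈ -0.00019820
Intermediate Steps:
c(f) = -f*√(-3 + f) (c(f) = (-f)*√(-3 + f) = -f*√(-3 + f))
c(l(-4/(-4) + (4/(-4) + 4/(-3))/(-8), 11))/70635 = -1*7*√(-3 + 7)/70635 = -1*7*√4*(1/70635) = -1*7*2*(1/70635) = -14*1/70635 = -14/70635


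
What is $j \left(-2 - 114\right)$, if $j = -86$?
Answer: $9976$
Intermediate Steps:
$j \left(-2 - 114\right) = - 86 \left(-2 - 114\right) = \left(-86\right) \left(-116\right) = 9976$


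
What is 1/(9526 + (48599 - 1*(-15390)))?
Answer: 1/73515 ≈ 1.3603e-5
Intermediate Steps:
1/(9526 + (48599 - 1*(-15390))) = 1/(9526 + (48599 + 15390)) = 1/(9526 + 63989) = 1/73515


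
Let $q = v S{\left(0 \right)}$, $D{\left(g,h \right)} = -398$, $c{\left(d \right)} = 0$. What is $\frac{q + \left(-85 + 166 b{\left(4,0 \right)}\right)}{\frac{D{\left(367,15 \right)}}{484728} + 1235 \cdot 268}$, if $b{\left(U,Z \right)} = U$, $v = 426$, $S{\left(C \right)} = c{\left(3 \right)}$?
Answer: $\frac{140328756}{80217636521} \approx 0.0017493$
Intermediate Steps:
$S{\left(C \right)} = 0$
$q = 0$ ($q = 426 \cdot 0 = 0$)
$\frac{q + \left(-85 + 166 b{\left(4,0 \right)}\right)}{\frac{D{\left(367,15 \right)}}{484728} + 1235 \cdot 268} = \frac{0 + \left(-85 + 166 \cdot 4\right)}{- \frac{398}{484728} + 1235 \cdot 268} = \frac{0 + \left(-85 + 664\right)}{\left(-398\right) \frac{1}{484728} + 330980} = \frac{0 + 579}{- \frac{199}{242364} + 330980} = \frac{579}{\frac{80217636521}{242364}} = 579 \cdot \frac{242364}{80217636521} = \frac{140328756}{80217636521}$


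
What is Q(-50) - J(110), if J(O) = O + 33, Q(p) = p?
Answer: -193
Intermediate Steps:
J(O) = 33 + O
Q(-50) - J(110) = -50 - (33 + 110) = -50 - 1*143 = -50 - 143 = -193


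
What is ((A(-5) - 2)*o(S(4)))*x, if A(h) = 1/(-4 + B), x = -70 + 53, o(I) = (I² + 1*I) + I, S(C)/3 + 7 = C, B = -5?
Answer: 2261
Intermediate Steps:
S(C) = -21 + 3*C
o(I) = I² + 2*I (o(I) = (I² + I) + I = (I + I²) + I = I² + 2*I)
x = -17
A(h) = -⅑ (A(h) = 1/(-4 - 5) = 1/(-9) = -⅑)
((A(-5) - 2)*o(S(4)))*x = ((-⅑ - 2)*((-21 + 3*4)*(2 + (-21 + 3*4))))*(-17) = -19*(-21 + 12)*(2 + (-21 + 12))/9*(-17) = -(-19)*(2 - 9)*(-17) = -(-19)*(-7)*(-17) = -19/9*63*(-17) = -133*(-17) = 2261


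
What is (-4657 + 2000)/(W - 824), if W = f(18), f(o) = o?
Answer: 2657/806 ≈ 3.2965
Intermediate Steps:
W = 18
(-4657 + 2000)/(W - 824) = (-4657 + 2000)/(18 - 824) = -2657/(-806) = -2657*(-1/806) = 2657/806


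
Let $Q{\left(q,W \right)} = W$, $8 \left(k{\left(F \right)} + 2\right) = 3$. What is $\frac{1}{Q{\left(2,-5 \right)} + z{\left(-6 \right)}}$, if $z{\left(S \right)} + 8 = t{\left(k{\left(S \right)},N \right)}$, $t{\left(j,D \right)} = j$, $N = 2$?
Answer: $- \frac{8}{117} \approx -0.068376$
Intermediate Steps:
$k{\left(F \right)} = - \frac{13}{8}$ ($k{\left(F \right)} = -2 + \frac{1}{8} \cdot 3 = -2 + \frac{3}{8} = - \frac{13}{8}$)
$z{\left(S \right)} = - \frac{77}{8}$ ($z{\left(S \right)} = -8 - \frac{13}{8} = - \frac{77}{8}$)
$\frac{1}{Q{\left(2,-5 \right)} + z{\left(-6 \right)}} = \frac{1}{-5 - \frac{77}{8}} = \frac{1}{- \frac{117}{8}} = - \frac{8}{117}$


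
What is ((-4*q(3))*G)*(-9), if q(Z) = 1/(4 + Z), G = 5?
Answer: 180/7 ≈ 25.714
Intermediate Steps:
((-4*q(3))*G)*(-9) = (-4/(4 + 3)*5)*(-9) = (-4/7*5)*(-9) = (-4*⅐*5)*(-9) = -4/7*5*(-9) = -20/7*(-9) = 180/7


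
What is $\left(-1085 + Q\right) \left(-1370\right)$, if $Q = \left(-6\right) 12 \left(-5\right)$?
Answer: $993250$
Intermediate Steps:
$Q = 360$ ($Q = \left(-72\right) \left(-5\right) = 360$)
$\left(-1085 + Q\right) \left(-1370\right) = \left(-1085 + 360\right) \left(-1370\right) = \left(-725\right) \left(-1370\right) = 993250$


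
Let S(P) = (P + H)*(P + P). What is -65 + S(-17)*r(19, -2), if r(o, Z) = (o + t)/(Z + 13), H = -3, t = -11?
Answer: 4725/11 ≈ 429.55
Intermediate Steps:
r(o, Z) = (-11 + o)/(13 + Z) (r(o, Z) = (o - 11)/(Z + 13) = (-11 + o)/(13 + Z))
S(P) = 2*P*(-3 + P) (S(P) = (P - 3)*(P + P) = (-3 + P)*(2*P) = 2*P*(-3 + P))
-65 + S(-17)*r(19, -2) = -65 + (2*(-17)*(-3 - 17))*((-11 + 19)/(13 - 2)) = -65 + (2*(-17)*(-20))*(8/11) = -65 + 680*((1/11)*8) = -65 + 680*(8/11) = -65 + 5440/11 = 4725/11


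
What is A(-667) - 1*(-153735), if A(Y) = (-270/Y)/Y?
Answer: 68395010145/444889 ≈ 1.5374e+5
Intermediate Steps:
A(Y) = -270/Y²
A(-667) - 1*(-153735) = -270/(-667)² - 1*(-153735) = -270*1/444889 + 153735 = -270/444889 + 153735 = 68395010145/444889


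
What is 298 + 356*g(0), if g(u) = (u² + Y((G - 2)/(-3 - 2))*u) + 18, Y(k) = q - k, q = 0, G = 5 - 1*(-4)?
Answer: 6706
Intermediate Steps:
G = 9 (G = 5 + 4 = 9)
Y(k) = -k (Y(k) = 0 - k = -k)
g(u) = 18 + u² + 7*u/5 (g(u) = (u² + (-(9 - 2)/(-3 - 2))*u) + 18 = (u² + (-7/(-5))*u) + 18 = (u² + (-7*(-1)/5)*u) + 18 = (u² + (-1*(-7/5))*u) + 18 = (u² + 7*u/5) + 18 = 18 + u² + 7*u/5)
298 + 356*g(0) = 298 + 356*(18 + 0² + (7/5)*0) = 298 + 356*(18 + 0 + 0) = 298 + 356*18 = 298 + 6408 = 6706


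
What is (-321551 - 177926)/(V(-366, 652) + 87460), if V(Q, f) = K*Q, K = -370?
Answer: -499477/222880 ≈ -2.2410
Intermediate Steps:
V(Q, f) = -370*Q
(-321551 - 177926)/(V(-366, 652) + 87460) = (-321551 - 177926)/(-370*(-366) + 87460) = -499477/(135420 + 87460) = -499477/222880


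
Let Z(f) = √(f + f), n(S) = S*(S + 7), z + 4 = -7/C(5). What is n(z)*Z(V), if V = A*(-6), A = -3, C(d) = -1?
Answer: 180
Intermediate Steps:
z = 3 (z = -4 - 7/(-1) = -4 - 7*(-1) = -4 + 7 = 3)
n(S) = S*(7 + S)
V = 18 (V = -3*(-6) = 18)
Z(f) = √2*√f (Z(f) = √(2*f) = √2*√f)
n(z)*Z(V) = (3*(7 + 3))*(√2*√18) = (3*10)*(√2*(3*√2)) = 30*6 = 180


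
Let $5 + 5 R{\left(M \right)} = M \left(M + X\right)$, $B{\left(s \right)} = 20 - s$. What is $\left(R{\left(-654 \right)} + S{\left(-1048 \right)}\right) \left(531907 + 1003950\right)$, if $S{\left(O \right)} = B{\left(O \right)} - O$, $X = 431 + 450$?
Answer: $- \frac{211768570731}{5} \approx -4.2354 \cdot 10^{10}$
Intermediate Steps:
$X = 881$
$S{\left(O \right)} = 20 - 2 O$ ($S{\left(O \right)} = \left(20 - O\right) - O = 20 - 2 O$)
$R{\left(M \right)} = -1 + \frac{M \left(881 + M\right)}{5}$ ($R{\left(M \right)} = -1 + \frac{M \left(M + 881\right)}{5} = -1 + \frac{M \left(881 + M\right)}{5}$)
$\left(R{\left(-654 \right)} + S{\left(-1048 \right)}\right) \left(531907 + 1003950\right) = \left(\left(-1 + \frac{\left(-654\right)^{2}}{5} + \frac{881}{5} \left(-654\right)\right) + \left(20 - -2096\right)\right) \left(531907 + 1003950\right) = \left(\left(-1 + \frac{1}{5} \cdot 427716 - \frac{576174}{5}\right) + \left(20 + 2096\right)\right) 1535857 = \left(\left(-1 + \frac{427716}{5} - \frac{576174}{5}\right) + 2116\right) 1535857 = \left(- \frac{148463}{5} + 2116\right) 1535857 = \left(- \frac{137883}{5}\right) 1535857 = - \frac{211768570731}{5}$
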